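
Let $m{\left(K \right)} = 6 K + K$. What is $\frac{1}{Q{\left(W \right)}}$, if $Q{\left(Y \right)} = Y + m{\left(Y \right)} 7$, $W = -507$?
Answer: $- \frac{1}{25350} \approx -3.9448 \cdot 10^{-5}$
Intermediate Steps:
$m{\left(K \right)} = 7 K$
$Q{\left(Y \right)} = 50 Y$ ($Q{\left(Y \right)} = Y + 7 Y 7 = Y + 49 Y = 50 Y$)
$\frac{1}{Q{\left(W \right)}} = \frac{1}{50 \left(-507\right)} = \frac{1}{-25350} = - \frac{1}{25350}$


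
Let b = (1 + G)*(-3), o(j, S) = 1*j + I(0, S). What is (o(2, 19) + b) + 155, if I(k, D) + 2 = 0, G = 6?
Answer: 134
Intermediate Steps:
I(k, D) = -2 (I(k, D) = -2 + 0 = -2)
o(j, S) = -2 + j (o(j, S) = 1*j - 2 = j - 2 = -2 + j)
b = -21 (b = (1 + 6)*(-3) = 7*(-3) = -21)
(o(2, 19) + b) + 155 = ((-2 + 2) - 21) + 155 = (0 - 21) + 155 = -21 + 155 = 134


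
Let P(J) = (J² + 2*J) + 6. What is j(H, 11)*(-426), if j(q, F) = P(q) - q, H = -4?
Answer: -7668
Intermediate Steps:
P(J) = 6 + J² + 2*J
j(q, F) = 6 + q + q² (j(q, F) = (6 + q² + 2*q) - q = 6 + q + q²)
j(H, 11)*(-426) = (6 - 4 + (-4)²)*(-426) = (6 - 4 + 16)*(-426) = 18*(-426) = -7668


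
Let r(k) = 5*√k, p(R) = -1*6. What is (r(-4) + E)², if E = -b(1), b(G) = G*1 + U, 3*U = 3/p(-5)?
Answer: -3575/36 - 50*I/3 ≈ -99.306 - 16.667*I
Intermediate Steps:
p(R) = -6
U = -⅙ (U = (3/(-6))/3 = (3*(-⅙))/3 = (⅓)*(-½) = -⅙ ≈ -0.16667)
b(G) = -⅙ + G (b(G) = G*1 - ⅙ = G - ⅙ = -⅙ + G)
E = -⅚ (E = -(-⅙ + 1) = -1*⅚ = -⅚ ≈ -0.83333)
(r(-4) + E)² = (5*√(-4) - ⅚)² = (5*(2*I) - ⅚)² = (10*I - ⅚)² = (-⅚ + 10*I)²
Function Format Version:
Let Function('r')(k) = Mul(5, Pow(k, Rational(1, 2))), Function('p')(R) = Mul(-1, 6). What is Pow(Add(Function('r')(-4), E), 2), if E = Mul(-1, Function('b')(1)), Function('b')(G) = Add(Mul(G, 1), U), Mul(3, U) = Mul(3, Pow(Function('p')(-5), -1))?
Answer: Add(Rational(-3575, 36), Mul(Rational(-50, 3), I)) ≈ Add(-99.306, Mul(-16.667, I))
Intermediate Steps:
Function('p')(R) = -6
U = Rational(-1, 6) (U = Mul(Rational(1, 3), Mul(3, Pow(-6, -1))) = Mul(Rational(1, 3), Mul(3, Rational(-1, 6))) = Mul(Rational(1, 3), Rational(-1, 2)) = Rational(-1, 6) ≈ -0.16667)
Function('b')(G) = Add(Rational(-1, 6), G) (Function('b')(G) = Add(Mul(G, 1), Rational(-1, 6)) = Add(G, Rational(-1, 6)) = Add(Rational(-1, 6), G))
E = Rational(-5, 6) (E = Mul(-1, Add(Rational(-1, 6), 1)) = Mul(-1, Rational(5, 6)) = Rational(-5, 6) ≈ -0.83333)
Pow(Add(Function('r')(-4), E), 2) = Pow(Add(Mul(5, Pow(-4, Rational(1, 2))), Rational(-5, 6)), 2) = Pow(Add(Mul(5, Mul(2, I)), Rational(-5, 6)), 2) = Pow(Add(Mul(10, I), Rational(-5, 6)), 2) = Pow(Add(Rational(-5, 6), Mul(10, I)), 2)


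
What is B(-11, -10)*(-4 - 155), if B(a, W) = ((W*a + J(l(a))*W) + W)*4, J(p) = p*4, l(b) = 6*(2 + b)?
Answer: -1437360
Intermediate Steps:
l(b) = 12 + 6*b
J(p) = 4*p
B(a, W) = 4*W + 4*W*a + 4*W*(48 + 24*a) (B(a, W) = ((W*a + (4*(12 + 6*a))*W) + W)*4 = ((W*a + (48 + 24*a)*W) + W)*4 = ((W*a + W*(48 + 24*a)) + W)*4 = (W + W*a + W*(48 + 24*a))*4 = 4*W + 4*W*a + 4*W*(48 + 24*a))
B(-11, -10)*(-4 - 155) = (4*(-10)*(49 + 25*(-11)))*(-4 - 155) = (4*(-10)*(49 - 275))*(-159) = (4*(-10)*(-226))*(-159) = 9040*(-159) = -1437360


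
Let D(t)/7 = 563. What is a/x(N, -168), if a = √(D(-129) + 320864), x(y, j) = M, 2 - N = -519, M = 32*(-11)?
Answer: -√324805/352 ≈ -1.6191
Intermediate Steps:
D(t) = 3941 (D(t) = 7*563 = 3941)
M = -352
N = 521 (N = 2 - 1*(-519) = 2 + 519 = 521)
x(y, j) = -352
a = √324805 (a = √(3941 + 320864) = √324805 ≈ 569.92)
a/x(N, -168) = √324805/(-352) = √324805*(-1/352) = -√324805/352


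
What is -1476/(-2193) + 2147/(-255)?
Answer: -84941/10965 ≈ -7.7466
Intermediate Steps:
-1476/(-2193) + 2147/(-255) = -1476*(-1/2193) + 2147*(-1/255) = 492/731 - 2147/255 = -84941/10965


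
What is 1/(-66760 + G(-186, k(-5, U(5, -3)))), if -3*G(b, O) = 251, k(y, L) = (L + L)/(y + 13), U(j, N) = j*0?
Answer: -3/200531 ≈ -1.4960e-5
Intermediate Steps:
U(j, N) = 0
k(y, L) = 2*L/(13 + y) (k(y, L) = (2*L)/(13 + y) = 2*L/(13 + y))
G(b, O) = -251/3 (G(b, O) = -⅓*251 = -251/3)
1/(-66760 + G(-186, k(-5, U(5, -3)))) = 1/(-66760 - 251/3) = 1/(-200531/3) = -3/200531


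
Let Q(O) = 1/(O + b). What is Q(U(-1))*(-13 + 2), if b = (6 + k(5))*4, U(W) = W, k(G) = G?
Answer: -11/43 ≈ -0.25581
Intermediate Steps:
b = 44 (b = (6 + 5)*4 = 11*4 = 44)
Q(O) = 1/(44 + O) (Q(O) = 1/(O + 44) = 1/(44 + O))
Q(U(-1))*(-13 + 2) = (-13 + 2)/(44 - 1) = -11/43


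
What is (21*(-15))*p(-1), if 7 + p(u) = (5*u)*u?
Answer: 630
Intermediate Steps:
p(u) = -7 + 5*u² (p(u) = -7 + (5*u)*u = -7 + 5*u²)
(21*(-15))*p(-1) = (21*(-15))*(-7 + 5*(-1)²) = -315*(-7 + 5*1) = -315*(-7 + 5) = -315*(-2) = 630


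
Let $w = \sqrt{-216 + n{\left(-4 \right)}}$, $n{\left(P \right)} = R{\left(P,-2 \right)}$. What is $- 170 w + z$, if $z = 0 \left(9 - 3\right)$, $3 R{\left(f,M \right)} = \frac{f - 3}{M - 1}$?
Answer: $- \frac{170 i \sqrt{1937}}{3} \approx - 2494.0 i$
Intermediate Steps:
$R{\left(f,M \right)} = \frac{-3 + f}{3 \left(-1 + M\right)}$ ($R{\left(f,M \right)} = \frac{\left(f - 3\right) \frac{1}{M - 1}}{3} = \frac{\left(-3 + f\right) \frac{1}{-1 + M}}{3} = \frac{\frac{1}{-1 + M} \left(-3 + f\right)}{3} = \frac{-3 + f}{3 \left(-1 + M\right)}$)
$z = 0$ ($z = 0 \cdot 6 = 0$)
$n{\left(P \right)} = \frac{1}{3} - \frac{P}{9}$ ($n{\left(P \right)} = \frac{-3 + P}{3 \left(-1 - 2\right)} = \frac{-3 + P}{3 \left(-3\right)} = \frac{1}{3} \left(- \frac{1}{3}\right) \left(-3 + P\right) = \frac{1}{3} - \frac{P}{9}$)
$w = \frac{i \sqrt{1937}}{3}$ ($w = \sqrt{-216 + \left(\frac{1}{3} - - \frac{4}{9}\right)} = \sqrt{-216 + \left(\frac{1}{3} + \frac{4}{9}\right)} = \sqrt{-216 + \frac{7}{9}} = \sqrt{- \frac{1937}{9}} = \frac{i \sqrt{1937}}{3} \approx 14.67 i$)
$- 170 w + z = - 170 \frac{i \sqrt{1937}}{3} + 0 = - \frac{170 i \sqrt{1937}}{3} + 0 = - \frac{170 i \sqrt{1937}}{3}$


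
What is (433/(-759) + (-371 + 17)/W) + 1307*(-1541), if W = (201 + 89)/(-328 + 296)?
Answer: -221656108594/110055 ≈ -2.0140e+6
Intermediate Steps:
W = -145/16 (W = 290/(-32) = 290*(-1/32) = -145/16 ≈ -9.0625)
(433/(-759) + (-371 + 17)/W) + 1307*(-1541) = (433/(-759) + (-371 + 17)/(-145/16)) + 1307*(-1541) = (433*(-1/759) - 354*(-16/145)) - 2014087 = (-433/759 + 5664/145) - 2014087 = 4236191/110055 - 2014087 = -221656108594/110055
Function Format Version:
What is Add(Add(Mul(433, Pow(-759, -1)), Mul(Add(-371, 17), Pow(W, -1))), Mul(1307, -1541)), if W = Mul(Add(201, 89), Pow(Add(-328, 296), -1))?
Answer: Rational(-221656108594, 110055) ≈ -2.0140e+6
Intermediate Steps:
W = Rational(-145, 16) (W = Mul(290, Pow(-32, -1)) = Mul(290, Rational(-1, 32)) = Rational(-145, 16) ≈ -9.0625)
Add(Add(Mul(433, Pow(-759, -1)), Mul(Add(-371, 17), Pow(W, -1))), Mul(1307, -1541)) = Add(Add(Mul(433, Pow(-759, -1)), Mul(Add(-371, 17), Pow(Rational(-145, 16), -1))), Mul(1307, -1541)) = Add(Add(Mul(433, Rational(-1, 759)), Mul(-354, Rational(-16, 145))), -2014087) = Add(Add(Rational(-433, 759), Rational(5664, 145)), -2014087) = Add(Rational(4236191, 110055), -2014087) = Rational(-221656108594, 110055)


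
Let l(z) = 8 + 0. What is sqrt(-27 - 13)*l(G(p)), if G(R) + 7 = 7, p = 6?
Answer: 16*I*sqrt(10) ≈ 50.596*I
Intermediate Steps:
G(R) = 0 (G(R) = -7 + 7 = 0)
l(z) = 8
sqrt(-27 - 13)*l(G(p)) = sqrt(-27 - 13)*8 = sqrt(-40)*8 = (2*I*sqrt(10))*8 = 16*I*sqrt(10)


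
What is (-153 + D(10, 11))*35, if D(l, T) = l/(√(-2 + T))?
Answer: -15715/3 ≈ -5238.3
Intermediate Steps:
D(l, T) = l/√(-2 + T)
(-153 + D(10, 11))*35 = (-153 + 10/√(-2 + 11))*35 = (-153 + 10/√9)*35 = (-153 + 10*(⅓))*35 = (-153 + 10/3)*35 = -449/3*35 = -15715/3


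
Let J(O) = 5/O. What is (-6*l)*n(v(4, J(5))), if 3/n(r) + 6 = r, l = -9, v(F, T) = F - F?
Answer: -27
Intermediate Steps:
v(F, T) = 0
n(r) = 3/(-6 + r)
(-6*l)*n(v(4, J(5))) = (-6*(-9))*(3/(-6 + 0)) = 54*(3/(-6)) = 54*(3*(-1/6)) = 54*(-1/2) = -27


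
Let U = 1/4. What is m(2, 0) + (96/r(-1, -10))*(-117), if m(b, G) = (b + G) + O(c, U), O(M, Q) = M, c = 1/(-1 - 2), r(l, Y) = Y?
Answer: 16873/15 ≈ 1124.9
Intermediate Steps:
U = ¼ ≈ 0.25000
c = -⅓ (c = 1/(-3) = -⅓ ≈ -0.33333)
m(b, G) = -⅓ + G + b (m(b, G) = (b + G) - ⅓ = (G + b) - ⅓ = -⅓ + G + b)
m(2, 0) + (96/r(-1, -10))*(-117) = (-⅓ + 0 + 2) + (96/(-10))*(-117) = 5/3 + (96*(-⅒))*(-117) = 5/3 - 48/5*(-117) = 5/3 + 5616/5 = 16873/15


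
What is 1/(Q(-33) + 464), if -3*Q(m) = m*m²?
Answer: 1/12443 ≈ 8.0367e-5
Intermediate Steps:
Q(m) = -m³/3 (Q(m) = -m*m²/3 = -m³/3)
1/(Q(-33) + 464) = 1/(-⅓*(-33)³ + 464) = 1/(-⅓*(-35937) + 464) = 1/(11979 + 464) = 1/12443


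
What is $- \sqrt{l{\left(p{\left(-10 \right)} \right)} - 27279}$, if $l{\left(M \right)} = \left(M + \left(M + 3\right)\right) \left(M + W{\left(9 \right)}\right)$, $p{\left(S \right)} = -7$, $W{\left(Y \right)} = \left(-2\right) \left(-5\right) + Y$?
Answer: $- i \sqrt{27411} \approx - 165.56 i$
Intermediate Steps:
$W{\left(Y \right)} = 10 + Y$
$l{\left(M \right)} = \left(3 + 2 M\right) \left(19 + M\right)$ ($l{\left(M \right)} = \left(M + \left(M + 3\right)\right) \left(M + \left(10 + 9\right)\right) = \left(M + \left(3 + M\right)\right) \left(M + 19\right) = \left(3 + 2 M\right) \left(19 + M\right)$)
$- \sqrt{l{\left(p{\left(-10 \right)} \right)} - 27279} = - \sqrt{\left(57 + 2 \left(-7\right)^{2} + 41 \left(-7\right)\right) - 27279} = - \sqrt{\left(57 + 2 \cdot 49 - 287\right) - 27279} = - \sqrt{\left(57 + 98 - 287\right) - 27279} = - \sqrt{-132 - 27279} = - \sqrt{-27411} = - i \sqrt{27411}$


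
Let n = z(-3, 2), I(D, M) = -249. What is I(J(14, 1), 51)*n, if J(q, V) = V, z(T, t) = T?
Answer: 747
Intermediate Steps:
n = -3
I(J(14, 1), 51)*n = -249*(-3) = 747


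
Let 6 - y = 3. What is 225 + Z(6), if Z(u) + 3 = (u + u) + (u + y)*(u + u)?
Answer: 342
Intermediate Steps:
y = 3 (y = 6 - 1*3 = 6 - 3 = 3)
Z(u) = -3 + 2*u + 2*u*(3 + u) (Z(u) = -3 + ((u + u) + (u + 3)*(u + u)) = -3 + (2*u + (3 + u)*(2*u)) = -3 + (2*u + 2*u*(3 + u)) = -3 + 2*u + 2*u*(3 + u))
225 + Z(6) = 225 + (-3 + 2*6**2 + 8*6) = 225 + (-3 + 2*36 + 48) = 225 + (-3 + 72 + 48) = 225 + 117 = 342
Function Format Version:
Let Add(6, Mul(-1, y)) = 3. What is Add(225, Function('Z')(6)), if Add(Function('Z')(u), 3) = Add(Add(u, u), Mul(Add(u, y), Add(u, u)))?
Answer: 342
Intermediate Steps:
y = 3 (y = Add(6, Mul(-1, 3)) = Add(6, -3) = 3)
Function('Z')(u) = Add(-3, Mul(2, u), Mul(2, u, Add(3, u))) (Function('Z')(u) = Add(-3, Add(Add(u, u), Mul(Add(u, 3), Add(u, u)))) = Add(-3, Add(Mul(2, u), Mul(Add(3, u), Mul(2, u)))) = Add(-3, Add(Mul(2, u), Mul(2, u, Add(3, u)))) = Add(-3, Mul(2, u), Mul(2, u, Add(3, u))))
Add(225, Function('Z')(6)) = Add(225, Add(-3, Mul(2, Pow(6, 2)), Mul(8, 6))) = Add(225, Add(-3, Mul(2, 36), 48)) = Add(225, Add(-3, 72, 48)) = Add(225, 117) = 342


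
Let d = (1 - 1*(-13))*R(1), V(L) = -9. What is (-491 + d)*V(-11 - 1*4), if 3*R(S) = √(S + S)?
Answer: 4419 - 42*√2 ≈ 4359.6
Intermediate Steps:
R(S) = √2*√S/3 (R(S) = √(S + S)/3 = √(2*S)/3 = (√2*√S)/3 = √2*√S/3)
d = 14*√2/3 (d = (1 - 1*(-13))*(√2*√1/3) = (1 + 13)*((⅓)*√2*1) = 14*(√2/3) = 14*√2/3 ≈ 6.5997)
(-491 + d)*V(-11 - 1*4) = (-491 + 14*√2/3)*(-9) = 4419 - 42*√2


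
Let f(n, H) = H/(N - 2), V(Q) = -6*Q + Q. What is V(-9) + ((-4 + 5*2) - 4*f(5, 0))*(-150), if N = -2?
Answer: -855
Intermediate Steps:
V(Q) = -5*Q
f(n, H) = -H/4 (f(n, H) = H/(-2 - 2) = H/(-4) = -H/4)
V(-9) + ((-4 + 5*2) - 4*f(5, 0))*(-150) = -5*(-9) + ((-4 + 5*2) - (-1)*0)*(-150) = 45 + ((-4 + 10) - 4*0)*(-150) = 45 + (6 + 0)*(-150) = 45 + 6*(-150) = 45 - 900 = -855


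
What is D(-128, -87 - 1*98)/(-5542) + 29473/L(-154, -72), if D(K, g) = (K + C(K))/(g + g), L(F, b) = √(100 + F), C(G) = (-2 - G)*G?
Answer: -4064/512635 - 29473*I*√6/18 ≈ -0.0079277 - 4010.8*I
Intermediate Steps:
C(G) = G*(-2 - G)
D(K, g) = (K - K*(2 + K))/(2*g) (D(K, g) = (K - K*(2 + K))/(g + g) = (K - K*(2 + K))/((2*g)) = (K - K*(2 + K))*(1/(2*g)) = (K - K*(2 + K))/(2*g))
D(-128, -87 - 1*98)/(-5542) + 29473/L(-154, -72) = ((½)*(-128)*(-1 - 1*(-128))/(-87 - 1*98))/(-5542) + 29473/(√(100 - 154)) = ((½)*(-128)*(-1 + 128)/(-87 - 98))*(-1/5542) + 29473/(√(-54)) = ((½)*(-128)*127/(-185))*(-1/5542) + 29473/((3*I*√6)) = ((½)*(-128)*(-1/185)*127)*(-1/5542) + 29473*(-I*√6/18) = (8128/185)*(-1/5542) - 29473*I*√6/18 = -4064/512635 - 29473*I*√6/18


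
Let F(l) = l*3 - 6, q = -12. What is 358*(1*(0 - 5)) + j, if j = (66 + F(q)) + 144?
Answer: -1622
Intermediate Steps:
F(l) = -6 + 3*l (F(l) = 3*l - 6 = -6 + 3*l)
j = 168 (j = (66 + (-6 + 3*(-12))) + 144 = (66 + (-6 - 36)) + 144 = (66 - 42) + 144 = 24 + 144 = 168)
358*(1*(0 - 5)) + j = 358*(1*(0 - 5)) + 168 = 358*(1*(-5)) + 168 = 358*(-5) + 168 = -1790 + 168 = -1622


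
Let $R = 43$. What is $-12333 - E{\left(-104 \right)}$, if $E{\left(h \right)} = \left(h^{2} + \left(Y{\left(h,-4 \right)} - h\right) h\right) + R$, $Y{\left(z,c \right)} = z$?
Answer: $-23192$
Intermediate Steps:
$E{\left(h \right)} = 43 + h^{2}$ ($E{\left(h \right)} = \left(h^{2} + \left(h - h\right) h\right) + 43 = \left(h^{2} + 0 h\right) + 43 = \left(h^{2} + 0\right) + 43 = h^{2} + 43 = 43 + h^{2}$)
$-12333 - E{\left(-104 \right)} = -12333 - \left(43 + \left(-104\right)^{2}\right) = -12333 - \left(43 + 10816\right) = -12333 - 10859 = -23192$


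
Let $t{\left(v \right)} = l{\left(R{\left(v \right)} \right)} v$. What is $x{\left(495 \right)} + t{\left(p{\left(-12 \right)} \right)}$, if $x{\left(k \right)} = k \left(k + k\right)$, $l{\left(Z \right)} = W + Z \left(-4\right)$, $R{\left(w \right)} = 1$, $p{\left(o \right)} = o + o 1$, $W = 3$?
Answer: $490074$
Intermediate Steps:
$p{\left(o \right)} = 2 o$ ($p{\left(o \right)} = o + o = 2 o$)
$l{\left(Z \right)} = 3 - 4 Z$ ($l{\left(Z \right)} = 3 + Z \left(-4\right) = 3 - 4 Z$)
$t{\left(v \right)} = - v$ ($t{\left(v \right)} = \left(3 - 4\right) v = - v$)
$x{\left(k \right)} = 2 k^{2}$ ($x{\left(k \right)} = k 2 k = 2 k^{2}$)
$x{\left(495 \right)} + t{\left(p{\left(-12 \right)} \right)} = 2 \cdot 495^{2} - 2 \left(-12\right) = 2 \cdot 245025 - -24 = 490050 + 24 = 490074$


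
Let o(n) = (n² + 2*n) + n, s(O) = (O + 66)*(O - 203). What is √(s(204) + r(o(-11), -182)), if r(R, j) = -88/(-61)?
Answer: √1010038/61 ≈ 16.476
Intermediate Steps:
s(O) = (-203 + O)*(66 + O) (s(O) = (66 + O)*(-203 + O) = (-203 + O)*(66 + O))
o(n) = n² + 3*n
r(R, j) = 88/61 (r(R, j) = -88*(-1/61) = 88/61)
√(s(204) + r(o(-11), -182)) = √((-13398 + 204² - 137*204) + 88/61) = √((-13398 + 41616 - 27948) + 88/61) = √(270 + 88/61) = √(16558/61) = √1010038/61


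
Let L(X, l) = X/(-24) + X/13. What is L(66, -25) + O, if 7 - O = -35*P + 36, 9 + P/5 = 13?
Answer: 35013/52 ≈ 673.33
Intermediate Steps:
P = 20 (P = -45 + 5*13 = -45 + 65 = 20)
O = 671 (O = 7 - (-35*20 + 36) = 7 - (-700 + 36) = 7 - 1*(-664) = 7 + 664 = 671)
L(X, l) = 11*X/312 (L(X, l) = X*(-1/24) + X*(1/13) = -X/24 + X/13 = 11*X/312)
L(66, -25) + O = (11/312)*66 + 671 = 121/52 + 671 = 35013/52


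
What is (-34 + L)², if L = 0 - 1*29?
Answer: 3969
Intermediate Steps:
L = -29 (L = 0 - 29 = -29)
(-34 + L)² = (-34 - 29)² = (-63)² = 3969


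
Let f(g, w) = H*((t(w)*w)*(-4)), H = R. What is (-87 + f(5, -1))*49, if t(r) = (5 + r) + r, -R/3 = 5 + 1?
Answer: -14847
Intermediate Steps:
R = -18 (R = -3*(5 + 1) = -3*6 = -18)
H = -18
t(r) = 5 + 2*r
f(g, w) = 72*w*(5 + 2*w) (f(g, w) = -18*(5 + 2*w)*w*(-4) = -18*w*(5 + 2*w)*(-4) = -(-72)*w*(5 + 2*w) = 72*w*(5 + 2*w))
(-87 + f(5, -1))*49 = (-87 + 72*(-1)*(5 + 2*(-1)))*49 = (-87 + 72*(-1)*(5 - 2))*49 = (-87 + 72*(-1)*3)*49 = (-87 - 216)*49 = -303*49 = -14847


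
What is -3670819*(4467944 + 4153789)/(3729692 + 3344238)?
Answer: -31648821309327/7073930 ≈ -4.4740e+6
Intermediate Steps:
-3670819*(4467944 + 4153789)/(3729692 + 3344238) = -3670819/(7073930/8621733) = -3670819/(7073930*(1/8621733)) = -3670819/7073930/8621733 = -3670819*8621733/7073930 = -31648821309327/7073930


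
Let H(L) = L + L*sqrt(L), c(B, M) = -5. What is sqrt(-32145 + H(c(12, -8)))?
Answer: sqrt(-32150 - 5*I*sqrt(5)) ≈ 0.031 - 179.3*I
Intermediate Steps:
H(L) = L + L**(3/2)
sqrt(-32145 + H(c(12, -8))) = sqrt(-32145 + (-5 + (-5)**(3/2))) = sqrt(-32145 + (-5 - 5*I*sqrt(5))) = sqrt(-32150 - 5*I*sqrt(5))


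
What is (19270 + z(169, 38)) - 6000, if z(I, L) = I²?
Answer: 41831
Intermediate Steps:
(19270 + z(169, 38)) - 6000 = (19270 + 169²) - 6000 = (19270 + 28561) - 6000 = 47831 - 6000 = 41831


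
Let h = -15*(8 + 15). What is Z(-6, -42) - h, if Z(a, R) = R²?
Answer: 2109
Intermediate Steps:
h = -345 (h = -15*23 = -345)
Z(-6, -42) - h = (-42)² - 1*(-345) = 1764 + 345 = 2109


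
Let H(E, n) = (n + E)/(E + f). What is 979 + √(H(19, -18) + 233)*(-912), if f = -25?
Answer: 979 - 152*√8382 ≈ -12937.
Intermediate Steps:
H(E, n) = (E + n)/(-25 + E) (H(E, n) = (n + E)/(E - 25) = (E + n)/(-25 + E))
979 + √(H(19, -18) + 233)*(-912) = 979 + √((19 - 18)/(-25 + 19) + 233)*(-912) = 979 + √(1/(-6) + 233)*(-912) = 979 + √(-⅙*1 + 233)*(-912) = 979 + √(-⅙ + 233)*(-912) = 979 + √(1397/6)*(-912) = 979 + (√8382/6)*(-912) = 979 - 152*√8382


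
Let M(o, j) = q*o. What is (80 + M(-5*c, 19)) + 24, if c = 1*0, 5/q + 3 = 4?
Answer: 104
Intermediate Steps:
q = 5 (q = 5/(-3 + 4) = 5/1 = 5*1 = 5)
c = 0
M(o, j) = 5*o
(80 + M(-5*c, 19)) + 24 = (80 + 5*(-5*0)) + 24 = (80 + 5*0) + 24 = (80 + 0) + 24 = 80 + 24 = 104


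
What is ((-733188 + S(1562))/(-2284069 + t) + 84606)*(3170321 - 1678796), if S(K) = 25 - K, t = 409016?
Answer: 236617716816055575/1875053 ≈ 1.2619e+11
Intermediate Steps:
((-733188 + S(1562))/(-2284069 + t) + 84606)*(3170321 - 1678796) = ((-733188 + (25 - 1*1562))/(-2284069 + 409016) + 84606)*(3170321 - 1678796) = ((-733188 + (25 - 1562))/(-1875053) + 84606)*1491525 = ((-733188 - 1537)*(-1/1875053) + 84606)*1491525 = (-734725*(-1/1875053) + 84606)*1491525 = (734725/1875053 + 84606)*1491525 = (158641468843/1875053)*1491525 = 236617716816055575/1875053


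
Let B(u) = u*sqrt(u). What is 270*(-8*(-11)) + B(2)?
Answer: 23760 + 2*sqrt(2) ≈ 23763.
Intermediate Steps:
B(u) = u**(3/2)
270*(-8*(-11)) + B(2) = 270*(-8*(-11)) + 2**(3/2) = 270*88 + 2*sqrt(2) = 23760 + 2*sqrt(2)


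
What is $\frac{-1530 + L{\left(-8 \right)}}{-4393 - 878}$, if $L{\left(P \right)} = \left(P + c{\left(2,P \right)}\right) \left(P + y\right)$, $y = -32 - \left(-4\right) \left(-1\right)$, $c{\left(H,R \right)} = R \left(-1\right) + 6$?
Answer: $\frac{598}{1757} \approx 0.34035$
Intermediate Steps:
$c{\left(H,R \right)} = 6 - R$ ($c{\left(H,R \right)} = - R + 6 = 6 - R$)
$y = -36$ ($y = -32 - 4 = -36$)
$L{\left(P \right)} = -216 + 6 P$ ($L{\left(P \right)} = \left(P - \left(-6 + P\right)\right) \left(P - 36\right) = 6 \left(-36 + P\right) = -216 + 6 P$)
$\frac{-1530 + L{\left(-8 \right)}}{-4393 - 878} = \frac{-1530 + \left(-216 + 6 \left(-8\right)\right)}{-4393 - 878} = \frac{-1530 - 264}{-5271} = \left(-1530 - 264\right) \left(- \frac{1}{5271}\right) = \left(-1794\right) \left(- \frac{1}{5271}\right) = \frac{598}{1757}$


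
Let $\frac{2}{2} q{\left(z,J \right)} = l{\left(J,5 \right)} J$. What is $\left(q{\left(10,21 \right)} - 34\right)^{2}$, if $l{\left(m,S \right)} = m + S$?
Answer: $262144$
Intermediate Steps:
$l{\left(m,S \right)} = S + m$
$q{\left(z,J \right)} = J \left(5 + J\right)$ ($q{\left(z,J \right)} = \left(5 + J\right) J = J \left(5 + J\right)$)
$\left(q{\left(10,21 \right)} - 34\right)^{2} = \left(21 \left(5 + 21\right) - 34\right)^{2} = \left(21 \cdot 26 - 34\right)^{2} = \left(546 - 34\right)^{2} = 512^{2} = 262144$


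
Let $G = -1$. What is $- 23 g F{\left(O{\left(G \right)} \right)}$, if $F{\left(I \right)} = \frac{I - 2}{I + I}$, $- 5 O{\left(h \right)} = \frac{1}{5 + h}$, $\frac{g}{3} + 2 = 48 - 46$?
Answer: $0$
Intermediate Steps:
$g = 0$ ($g = -6 + 3 \left(48 - 46\right) = -6 + 3 \cdot 2 = -6 + 6 = 0$)
$O{\left(h \right)} = - \frac{1}{5 \left(5 + h\right)}$
$F{\left(I \right)} = \frac{-2 + I}{2 I}$
$- 23 g F{\left(O{\left(G \right)} \right)} = \left(-23\right) 0 \frac{-2 - \frac{1}{25 + 5 \left(-1\right)}}{2 \left(- \frac{1}{25 + 5 \left(-1\right)}\right)} = 0 \frac{-2 - \frac{1}{25 - 5}}{2 \left(- \frac{1}{25 - 5}\right)} = 0 \frac{-2 - \frac{1}{20}}{2 \left(- \frac{1}{20}\right)} = 0 \cdot \frac{1}{2} \left(-20\right) \left(- \frac{41}{20}\right) = 0 \cdot \frac{41}{2} = 0$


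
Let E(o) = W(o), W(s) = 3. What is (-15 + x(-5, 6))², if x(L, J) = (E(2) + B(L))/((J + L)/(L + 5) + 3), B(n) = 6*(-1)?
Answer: 225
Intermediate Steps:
B(n) = -6
E(o) = 3
x(L, J) = -3/(3 + (J + L)/(5 + L)) (x(L, J) = (3 - 6)/((J + L)/(L + 5) + 3) = -3/((J + L)/(5 + L) + 3) = -3/(3 + (J + L)/(5 + L)))
(-15 + x(-5, 6))² = (-15 + 3*(-5 - 1*(-5))/(15 + 6 + 4*(-5)))² = (-15 + 3*(-5 + 5)/(15 + 6 - 20))² = (-15 + 3*0/1)² = (-15 + 3*1*0)² = (-15 + 0)² = (-15)² = 225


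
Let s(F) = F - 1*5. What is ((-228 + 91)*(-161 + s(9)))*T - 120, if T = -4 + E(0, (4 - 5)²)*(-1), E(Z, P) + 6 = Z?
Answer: 42898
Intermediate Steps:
s(F) = -5 + F (s(F) = F - 5 = -5 + F)
E(Z, P) = -6 + Z
T = 2 (T = -4 + (-6 + 0)*(-1) = -4 - 6*(-1) = -4 + 6 = 2)
((-228 + 91)*(-161 + s(9)))*T - 120 = ((-228 + 91)*(-161 + (-5 + 9)))*2 - 120 = -137*(-161 + 4)*2 - 120 = -137*(-157)*2 - 120 = 21509*2 - 120 = 43018 - 120 = 42898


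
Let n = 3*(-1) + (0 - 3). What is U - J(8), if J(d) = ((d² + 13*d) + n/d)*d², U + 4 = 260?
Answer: -10448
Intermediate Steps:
U = 256 (U = -4 + 260 = 256)
n = -6 (n = -3 - 3 = -6)
J(d) = d²*(d² - 6/d + 13*d) (J(d) = ((d² + 13*d) - 6/d)*d² = (d² - 6/d + 13*d)*d² = d²*(d² - 6/d + 13*d))
U - J(8) = 256 - 8*(-6 + 8³ + 13*8²) = 256 - 8*(-6 + 512 + 13*64) = 256 - 8*(-6 + 512 + 832) = 256 - 8*1338 = 256 - 1*10704 = 256 - 10704 = -10448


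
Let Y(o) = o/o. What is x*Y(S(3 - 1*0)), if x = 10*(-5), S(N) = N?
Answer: -50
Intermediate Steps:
x = -50
Y(o) = 1
x*Y(S(3 - 1*0)) = -50*1 = -50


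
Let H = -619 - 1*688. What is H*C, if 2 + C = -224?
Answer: 295382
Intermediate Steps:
C = -226 (C = -2 - 224 = -226)
H = -1307 (H = -619 - 688 = -1307)
H*C = -1307*(-226) = 295382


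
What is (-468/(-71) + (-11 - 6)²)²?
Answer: 440454169/5041 ≈ 87374.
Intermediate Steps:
(-468/(-71) + (-11 - 6)²)² = (-468*(-1/71) + (-17)²)² = (468/71 + 289)² = (20987/71)² = 440454169/5041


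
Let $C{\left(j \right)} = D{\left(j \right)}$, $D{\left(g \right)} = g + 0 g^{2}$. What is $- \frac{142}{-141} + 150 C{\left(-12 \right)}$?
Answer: $- \frac{253658}{141} \approx -1799.0$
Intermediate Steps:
$D{\left(g \right)} = g$ ($D{\left(g \right)} = g + 0 = g$)
$C{\left(j \right)} = j$
$- \frac{142}{-141} + 150 C{\left(-12 \right)} = - \frac{142}{-141} + 150 \left(-12\right) = \left(-142\right) \left(- \frac{1}{141}\right) - 1800 = \frac{142}{141} - 1800 = - \frac{253658}{141}$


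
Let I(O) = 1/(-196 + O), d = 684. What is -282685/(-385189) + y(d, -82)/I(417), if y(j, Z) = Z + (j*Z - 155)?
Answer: -4794764981240/385189 ≈ -1.2448e+7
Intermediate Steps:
y(j, Z) = -155 + Z + Z*j (y(j, Z) = Z + (Z*j - 155) = Z + (-155 + Z*j) = -155 + Z + Z*j)
-282685/(-385189) + y(d, -82)/I(417) = -282685/(-385189) + (-155 - 82 - 82*684)/(1/(-196 + 417)) = -282685*(-1/385189) + (-155 - 82 - 56088)/(1/221) = 282685/385189 - 56325/1/221 = 282685/385189 - 56325*221 = 282685/385189 - 12447825 = -4794764981240/385189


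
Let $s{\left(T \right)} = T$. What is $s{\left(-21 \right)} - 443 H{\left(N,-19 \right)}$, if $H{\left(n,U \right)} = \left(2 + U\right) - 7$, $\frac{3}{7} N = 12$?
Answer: $10611$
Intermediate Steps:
$N = 28$ ($N = \frac{7}{3} \cdot 12 = 28$)
$H{\left(n,U \right)} = -5 + U$
$s{\left(-21 \right)} - 443 H{\left(N,-19 \right)} = -21 - 443 \left(-5 - 19\right) = -21 - -10632 = -21 + 10632 = 10611$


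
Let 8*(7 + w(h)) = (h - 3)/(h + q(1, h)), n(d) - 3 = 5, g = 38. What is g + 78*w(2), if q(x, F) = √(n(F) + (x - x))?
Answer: -4025/8 - 39*√2/8 ≈ -510.02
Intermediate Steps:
n(d) = 8 (n(d) = 3 + 5 = 8)
q(x, F) = 2*√2 (q(x, F) = √(8 + (x - x)) = √(8 + 0) = √8 = 2*√2)
w(h) = -7 + (-3 + h)/(8*(h + 2*√2)) (w(h) = -7 + ((h - 3)/(h + 2*√2))/8 = -7 + ((-3 + h)/(h + 2*√2))/8 = -7 + (-3 + h)/(8*(h + 2*√2)))
g + 78*w(2) = 38 + 78*((-3 - 112*√2 - 55*2)/(8*(2 + 2*√2))) = 38 + 78*((-3 - 112*√2 - 110)/(8*(2 + 2*√2))) = 38 + 78*((-113 - 112*√2)/(8*(2 + 2*√2))) = 38 + 39*(-113 - 112*√2)/(4*(2 + 2*√2))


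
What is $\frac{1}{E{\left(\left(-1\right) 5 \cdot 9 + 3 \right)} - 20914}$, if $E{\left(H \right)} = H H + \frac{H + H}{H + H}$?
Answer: $- \frac{1}{19149} \approx -5.2222 \cdot 10^{-5}$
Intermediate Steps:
$E{\left(H \right)} = 1 + H^{2}$ ($E{\left(H \right)} = H^{2} + \frac{2 H}{2 H} = H^{2} + 2 H \frac{1}{2 H} = H^{2} + 1 = 1 + H^{2}$)
$\frac{1}{E{\left(\left(-1\right) 5 \cdot 9 + 3 \right)} - 20914} = \frac{1}{\left(1 + \left(\left(-1\right) 5 \cdot 9 + 3\right)^{2}\right) - 20914} = \frac{1}{\left(1 + \left(\left(-5\right) 9 + 3\right)^{2}\right) - 20914} = \frac{1}{\left(1 + \left(-45 + 3\right)^{2}\right) - 20914} = \frac{1}{\left(1 + \left(-42\right)^{2}\right) - 20914} = \frac{1}{\left(1 + 1764\right) - 20914} = \frac{1}{1765 - 20914} = \frac{1}{-19149} = - \frac{1}{19149}$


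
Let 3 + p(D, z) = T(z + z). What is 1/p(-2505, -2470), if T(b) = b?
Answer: -1/4943 ≈ -0.00020231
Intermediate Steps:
p(D, z) = -3 + 2*z (p(D, z) = -3 + (z + z) = -3 + 2*z)
1/p(-2505, -2470) = 1/(-3 + 2*(-2470)) = 1/(-3 - 4940) = 1/(-4943) = -1/4943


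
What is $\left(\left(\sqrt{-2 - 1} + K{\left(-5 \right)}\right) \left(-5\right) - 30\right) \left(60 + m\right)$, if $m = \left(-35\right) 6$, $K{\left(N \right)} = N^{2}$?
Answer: $23250 + 750 i \sqrt{3} \approx 23250.0 + 1299.0 i$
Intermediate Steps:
$m = -210$
$\left(\left(\sqrt{-2 - 1} + K{\left(-5 \right)}\right) \left(-5\right) - 30\right) \left(60 + m\right) = \left(\left(\sqrt{-2 - 1} + \left(-5\right)^{2}\right) \left(-5\right) - 30\right) \left(60 - 210\right) = \left(\left(\sqrt{-3} + 25\right) \left(-5\right) - 30\right) \left(-150\right) = \left(\left(i \sqrt{3} + 25\right) \left(-5\right) - 30\right) \left(-150\right) = \left(\left(25 + i \sqrt{3}\right) \left(-5\right) - 30\right) \left(-150\right) = \left(\left(-125 - 5 i \sqrt{3}\right) - 30\right) \left(-150\right) = \left(-155 - 5 i \sqrt{3}\right) \left(-150\right) = 23250 + 750 i \sqrt{3}$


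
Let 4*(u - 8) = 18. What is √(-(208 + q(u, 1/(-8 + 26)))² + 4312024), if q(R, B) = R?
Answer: √17053615/2 ≈ 2064.8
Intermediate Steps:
u = 25/2 (u = 8 + (¼)*18 = 8 + 9/2 = 25/2 ≈ 12.500)
√(-(208 + q(u, 1/(-8 + 26)))² + 4312024) = √(-(208 + 25/2)² + 4312024) = √(-(441/2)² + 4312024) = √(-1*194481/4 + 4312024) = √(-194481/4 + 4312024) = √(17053615/4) = √17053615/2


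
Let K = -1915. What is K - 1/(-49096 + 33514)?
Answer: -29839529/15582 ≈ -1915.0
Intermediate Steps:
K - 1/(-49096 + 33514) = -1915 - 1/(-49096 + 33514) = -1915 - 1/(-15582) = -1915 - 1*(-1/15582) = -1915 + 1/15582 = -29839529/15582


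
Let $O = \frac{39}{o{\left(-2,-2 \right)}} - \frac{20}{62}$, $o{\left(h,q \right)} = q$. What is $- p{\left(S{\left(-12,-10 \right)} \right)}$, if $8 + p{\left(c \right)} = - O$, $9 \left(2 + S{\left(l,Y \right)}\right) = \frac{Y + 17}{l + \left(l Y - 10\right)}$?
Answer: $- \frac{733}{62} \approx -11.823$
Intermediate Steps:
$S{\left(l,Y \right)} = -2 + \frac{17 + Y}{9 \left(-10 + l + Y l\right)}$ ($S{\left(l,Y \right)} = -2 + \frac{\left(Y + 17\right) \frac{1}{l + \left(l Y - 10\right)}}{9} = -2 + \frac{\left(17 + Y\right) \frac{1}{l + \left(Y l - 10\right)}}{9} = -2 + \frac{\left(17 + Y\right) \frac{1}{l + \left(-10 + Y l\right)}}{9} = -2 + \frac{\left(17 + Y\right) \frac{1}{-10 + l + Y l}}{9} = -2 + \frac{\frac{1}{-10 + l + Y l} \left(17 + Y\right)}{9} = -2 + \frac{17 + Y}{9 \left(-10 + l + Y l\right)}$)
$O = - \frac{1229}{62}$ ($O = \frac{39}{-2} - \frac{20}{62} = 39 \left(- \frac{1}{2}\right) - \frac{10}{31} = - \frac{39}{2} - \frac{10}{31} = - \frac{1229}{62} \approx -19.823$)
$p{\left(c \right)} = \frac{733}{62}$ ($p{\left(c \right)} = -8 - - \frac{1229}{62} = -8 + \frac{1229}{62} = \frac{733}{62}$)
$- p{\left(S{\left(-12,-10 \right)} \right)} = \left(-1\right) \frac{733}{62} = - \frac{733}{62}$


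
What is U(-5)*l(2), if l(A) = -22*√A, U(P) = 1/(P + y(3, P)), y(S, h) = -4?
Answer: 22*√2/9 ≈ 3.4570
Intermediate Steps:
U(P) = 1/(-4 + P) (U(P) = 1/(P - 4) = 1/(-4 + P))
U(-5)*l(2) = (-22*√2)/(-4 - 5) = (-22*√2)/(-9) = -(-22)*√2/9 = 22*√2/9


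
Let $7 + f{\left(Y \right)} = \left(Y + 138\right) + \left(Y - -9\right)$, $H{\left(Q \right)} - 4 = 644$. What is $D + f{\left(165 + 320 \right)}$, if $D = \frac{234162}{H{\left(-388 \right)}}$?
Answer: $\frac{52969}{36} \approx 1471.4$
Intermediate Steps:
$H{\left(Q \right)} = 648$ ($H{\left(Q \right)} = 4 + 644 = 648$)
$f{\left(Y \right)} = 140 + 2 Y$ ($f{\left(Y \right)} = -7 + \left(\left(Y + 138\right) + \left(Y - -9\right)\right) = -7 + \left(\left(138 + Y\right) + \left(Y + 9\right)\right) = -7 + \left(\left(138 + Y\right) + \left(9 + Y\right)\right) = -7 + \left(147 + 2 Y\right) = 140 + 2 Y$)
$D = \frac{13009}{36}$ ($D = \frac{234162}{648} = 234162 \cdot \frac{1}{648} = \frac{13009}{36} \approx 361.36$)
$D + f{\left(165 + 320 \right)} = \frac{13009}{36} + \left(140 + 2 \left(165 + 320\right)\right) = \frac{13009}{36} + \left(140 + 2 \cdot 485\right) = \frac{13009}{36} + \left(140 + 970\right) = \frac{13009}{36} + 1110 = \frac{52969}{36}$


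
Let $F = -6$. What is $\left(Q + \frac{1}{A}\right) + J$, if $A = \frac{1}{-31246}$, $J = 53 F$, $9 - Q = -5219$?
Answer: $-26336$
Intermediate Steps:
$Q = 5228$ ($Q = 9 - -5219 = 9 + 5219 = 5228$)
$J = -318$ ($J = 53 \left(-6\right) = -318$)
$A = - \frac{1}{31246} \approx -3.2004 \cdot 10^{-5}$
$\left(Q + \frac{1}{A}\right) + J = \left(5228 + \frac{1}{- \frac{1}{31246}}\right) - 318 = \left(5228 - 31246\right) - 318 = -26018 - 318 = -26336$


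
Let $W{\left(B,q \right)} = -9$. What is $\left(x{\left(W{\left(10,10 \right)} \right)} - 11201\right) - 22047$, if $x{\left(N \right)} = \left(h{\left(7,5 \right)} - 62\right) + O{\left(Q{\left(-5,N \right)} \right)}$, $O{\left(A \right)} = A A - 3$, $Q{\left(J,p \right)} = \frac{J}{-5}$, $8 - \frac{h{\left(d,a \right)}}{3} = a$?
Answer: $-33303$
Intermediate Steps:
$h{\left(d,a \right)} = 24 - 3 a$
$Q{\left(J,p \right)} = - \frac{J}{5}$ ($Q{\left(J,p \right)} = J \left(- \frac{1}{5}\right) = - \frac{J}{5}$)
$O{\left(A \right)} = -3 + A^{2}$ ($O{\left(A \right)} = A^{2} - 3 = -3 + A^{2}$)
$x{\left(N \right)} = -55$ ($x{\left(N \right)} = \left(\left(24 - 15\right) - 62\right) - \left(3 - \left(\left(- \frac{1}{5}\right) \left(-5\right)\right)^{2}\right) = \left(\left(24 - 15\right) - 62\right) - \left(3 - 1^{2}\right) = \left(9 - 62\right) + \left(-3 + 1\right) = -53 - 2 = -55$)
$\left(x{\left(W{\left(10,10 \right)} \right)} - 11201\right) - 22047 = \left(-55 - 11201\right) - 22047 = -11256 - 22047 = -33303$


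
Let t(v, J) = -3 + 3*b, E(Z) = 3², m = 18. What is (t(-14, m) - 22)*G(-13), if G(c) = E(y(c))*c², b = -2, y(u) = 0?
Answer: -47151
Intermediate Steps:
E(Z) = 9
G(c) = 9*c²
t(v, J) = -9 (t(v, J) = -3 + 3*(-2) = -3 - 6 = -9)
(t(-14, m) - 22)*G(-13) = (-9 - 22)*(9*(-13)²) = -279*169 = -31*1521 = -47151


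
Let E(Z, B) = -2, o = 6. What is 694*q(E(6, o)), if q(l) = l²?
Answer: 2776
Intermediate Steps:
694*q(E(6, o)) = 694*(-2)² = 694*4 = 2776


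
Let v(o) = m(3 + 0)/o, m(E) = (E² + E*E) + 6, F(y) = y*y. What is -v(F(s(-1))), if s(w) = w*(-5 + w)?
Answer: -⅔ ≈ -0.66667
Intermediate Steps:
F(y) = y²
m(E) = 6 + 2*E² (m(E) = (E² + E²) + 6 = 2*E² + 6 = 6 + 2*E²)
v(o) = 24/o (v(o) = (6 + 2*(3 + 0)²)/o = (6 + 2*3²)/o = (6 + 2*9)/o = (6 + 18)/o = 24/o)
-v(F(s(-1))) = -24/((-(-5 - 1))²) = -24/((-1*(-6))²) = -24/(6²) = -24/36 = -1*⅔ = -⅔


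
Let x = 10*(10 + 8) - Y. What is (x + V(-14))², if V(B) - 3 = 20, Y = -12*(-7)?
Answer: 14161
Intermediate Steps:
Y = 84
V(B) = 23 (V(B) = 3 + 20 = 23)
x = 96 (x = 10*(10 + 8) - 1*84 = 10*18 - 84 = 180 - 84 = 96)
(x + V(-14))² = (96 + 23)² = 119² = 14161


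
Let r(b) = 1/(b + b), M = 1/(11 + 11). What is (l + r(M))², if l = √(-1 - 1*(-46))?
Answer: 166 + 66*√5 ≈ 313.58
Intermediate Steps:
M = 1/22 ≈ 0.045455
r(b) = 1/(2*b)
l = 3*√5 (l = √(-1 + 46) = √45 = 3*√5 ≈ 6.7082)
(l + r(M))² = (3*√5 + 1/(2*(1/22)))² = (3*√5 + (½)*22)² = (3*√5 + 11)² = (11 + 3*√5)²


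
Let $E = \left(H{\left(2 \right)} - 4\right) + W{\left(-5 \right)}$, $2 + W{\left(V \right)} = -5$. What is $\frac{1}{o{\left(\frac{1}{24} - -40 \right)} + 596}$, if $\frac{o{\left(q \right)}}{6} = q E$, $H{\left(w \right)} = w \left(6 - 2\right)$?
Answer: $- \frac{4}{499} \approx -0.008016$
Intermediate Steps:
$W{\left(V \right)} = -7$ ($W{\left(V \right)} = -2 - 5 = -7$)
$H{\left(w \right)} = 4 w$ ($H{\left(w \right)} = w 4 = 4 w$)
$E = -3$ ($E = \left(4 \cdot 2 - 4\right) - 7 = \left(8 - 4\right) - 7 = 4 - 7 = -3$)
$o{\left(q \right)} = - 18 q$ ($o{\left(q \right)} = 6 q \left(-3\right) = 6 \left(- 3 q\right) = - 18 q$)
$\frac{1}{o{\left(\frac{1}{24} - -40 \right)} + 596} = \frac{1}{- 18 \left(\frac{1}{24} - -40\right) + 596} = \frac{1}{- 18 \left(\frac{1}{24} + 40\right) + 596} = \frac{1}{\left(-18\right) \frac{961}{24} + 596} = \frac{1}{- \frac{2883}{4} + 596} = \frac{1}{- \frac{499}{4}} = - \frac{4}{499}$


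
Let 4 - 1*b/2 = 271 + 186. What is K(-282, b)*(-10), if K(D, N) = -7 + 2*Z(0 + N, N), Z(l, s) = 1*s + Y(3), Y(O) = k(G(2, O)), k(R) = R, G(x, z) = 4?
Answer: 18110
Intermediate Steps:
Y(O) = 4
b = -906 (b = 8 - 2*(271 + 186) = 8 - 2*457 = 8 - 914 = -906)
Z(l, s) = 4 + s (Z(l, s) = 1*s + 4 = s + 4 = 4 + s)
K(D, N) = 1 + 2*N (K(D, N) = -7 + 2*(4 + N) = -7 + (8 + 2*N) = 1 + 2*N)
K(-282, b)*(-10) = (1 + 2*(-906))*(-10) = (1 - 1812)*(-10) = -1811*(-10) = 18110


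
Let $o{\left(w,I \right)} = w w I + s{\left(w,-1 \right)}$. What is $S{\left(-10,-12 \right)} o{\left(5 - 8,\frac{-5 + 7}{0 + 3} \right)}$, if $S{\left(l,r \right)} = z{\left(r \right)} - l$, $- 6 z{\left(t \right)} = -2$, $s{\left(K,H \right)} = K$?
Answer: $31$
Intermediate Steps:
$z{\left(t \right)} = \frac{1}{3}$ ($z{\left(t \right)} = \left(- \frac{1}{6}\right) \left(-2\right) = \frac{1}{3}$)
$S{\left(l,r \right)} = \frac{1}{3} - l$
$o{\left(w,I \right)} = w + I w^{2}$ ($o{\left(w,I \right)} = w w I + w = w^{2} I + w = I w^{2} + w = w + I w^{2}$)
$S{\left(-10,-12 \right)} o{\left(5 - 8,\frac{-5 + 7}{0 + 3} \right)} = \left(\frac{1}{3} - -10\right) \left(5 - 8\right) \left(1 + \frac{-5 + 7}{0 + 3} \left(5 - 8\right)\right) = \left(\frac{1}{3} + 10\right) \left(5 - 8\right) \left(1 + \frac{2}{3} \left(5 - 8\right)\right) = \frac{31 \left(- 3 \left(1 + 2 \cdot \frac{1}{3} \left(-3\right)\right)\right)}{3} = \frac{31 \left(- 3 \left(1 + \frac{2}{3} \left(-3\right)\right)\right)}{3} = \frac{31 \left(- 3 \left(1 - 2\right)\right)}{3} = \frac{31 \left(\left(-3\right) \left(-1\right)\right)}{3} = \frac{31}{3} \cdot 3 = 31$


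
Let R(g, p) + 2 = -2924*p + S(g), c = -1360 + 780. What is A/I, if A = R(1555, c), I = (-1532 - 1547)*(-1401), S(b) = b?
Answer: 1697473/4313679 ≈ 0.39351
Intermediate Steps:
c = -580
I = 4313679 (I = -3079*(-1401) = 4313679)
R(g, p) = -2 + g - 2924*p (R(g, p) = -2 + (-2924*p + g) = -2 + (g - 2924*p) = -2 + g - 2924*p)
A = 1697473 (A = -2 + 1555 - 2924*(-580) = -2 + 1555 + 1695920 = 1697473)
A/I = 1697473/4313679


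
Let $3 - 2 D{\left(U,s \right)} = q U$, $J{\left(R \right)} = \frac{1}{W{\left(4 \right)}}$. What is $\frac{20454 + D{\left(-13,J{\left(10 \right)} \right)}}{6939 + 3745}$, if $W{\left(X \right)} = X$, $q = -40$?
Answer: $\frac{40391}{21368} \approx 1.8903$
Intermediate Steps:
$J{\left(R \right)} = \frac{1}{4}$
$D{\left(U,s \right)} = \frac{3}{2} + 20 U$ ($D{\left(U,s \right)} = \frac{3}{2} - \frac{\left(-40\right) U}{2} = \frac{3}{2} + 20 U$)
$\frac{20454 + D{\left(-13,J{\left(10 \right)} \right)}}{6939 + 3745} = \frac{20454 + \left(\frac{3}{2} + 20 \left(-13\right)\right)}{6939 + 3745} = \frac{20454 + \left(\frac{3}{2} - 260\right)}{10684} = \left(20454 - \frac{517}{2}\right) \frac{1}{10684} = \frac{40391}{2} \cdot \frac{1}{10684} = \frac{40391}{21368}$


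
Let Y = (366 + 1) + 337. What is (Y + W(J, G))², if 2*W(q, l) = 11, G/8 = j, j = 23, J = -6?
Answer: 2013561/4 ≈ 5.0339e+5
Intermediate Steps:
G = 184 (G = 8*23 = 184)
W(q, l) = 11/2 (W(q, l) = (½)*11 = 11/2)
Y = 704 (Y = 367 + 337 = 704)
(Y + W(J, G))² = (704 + 11/2)² = (1419/2)² = 2013561/4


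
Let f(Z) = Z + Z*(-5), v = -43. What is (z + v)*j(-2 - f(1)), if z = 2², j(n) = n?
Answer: -78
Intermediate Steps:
f(Z) = -4*Z (f(Z) = Z - 5*Z = -4*Z)
z = 4
(z + v)*j(-2 - f(1)) = (4 - 43)*(-2 - (-4)) = -39*(-2 - 1*(-4)) = -39*(-2 + 4) = -39*2 = -78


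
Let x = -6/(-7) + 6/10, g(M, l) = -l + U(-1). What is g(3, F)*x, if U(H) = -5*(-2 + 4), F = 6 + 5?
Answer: -153/5 ≈ -30.600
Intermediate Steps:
F = 11
U(H) = -10 (U(H) = -5*2 = -10)
g(M, l) = -10 - l (g(M, l) = -l - 10 = -10 - l)
x = 51/35 (x = -6*(-⅐) + 6*(⅒) = 6/7 + ⅗ = 51/35 ≈ 1.4571)
g(3, F)*x = (-10 - 1*11)*(51/35) = (-10 - 11)*(51/35) = -21*51/35 = -153/5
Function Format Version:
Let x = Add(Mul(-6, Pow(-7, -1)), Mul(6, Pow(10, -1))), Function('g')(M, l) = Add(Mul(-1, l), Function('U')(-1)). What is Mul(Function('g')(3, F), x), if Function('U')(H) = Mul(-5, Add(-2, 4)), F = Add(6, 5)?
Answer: Rational(-153, 5) ≈ -30.600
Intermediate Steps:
F = 11
Function('U')(H) = -10 (Function('U')(H) = Mul(-5, 2) = -10)
Function('g')(M, l) = Add(-10, Mul(-1, l)) (Function('g')(M, l) = Add(Mul(-1, l), -10) = Add(-10, Mul(-1, l)))
x = Rational(51, 35) (x = Add(Mul(-6, Rational(-1, 7)), Mul(6, Rational(1, 10))) = Add(Rational(6, 7), Rational(3, 5)) = Rational(51, 35) ≈ 1.4571)
Mul(Function('g')(3, F), x) = Mul(Add(-10, Mul(-1, 11)), Rational(51, 35)) = Mul(Add(-10, -11), Rational(51, 35)) = Mul(-21, Rational(51, 35)) = Rational(-153, 5)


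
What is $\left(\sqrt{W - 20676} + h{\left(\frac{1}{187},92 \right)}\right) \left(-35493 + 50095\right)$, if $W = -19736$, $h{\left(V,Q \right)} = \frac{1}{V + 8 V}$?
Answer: $\frac{2730574}{9} + 29204 i \sqrt{10103} \approx 3.034 \cdot 10^{5} + 2.9354 \cdot 10^{6} i$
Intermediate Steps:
$h{\left(V,Q \right)} = \frac{1}{9 V}$
$\left(\sqrt{W - 20676} + h{\left(\frac{1}{187},92 \right)}\right) \left(-35493 + 50095\right) = \left(\sqrt{-19736 - 20676} + \frac{1}{9 \cdot \frac{1}{187}}\right) \left(-35493 + 50095\right) = \left(\sqrt{-40412} + \frac{\frac{1}{\frac{1}{187}}}{9}\right) 14602 = \left(2 i \sqrt{10103} + \frac{1}{9} \cdot 187\right) 14602 = \left(2 i \sqrt{10103} + \frac{187}{9}\right) 14602 = \left(\frac{187}{9} + 2 i \sqrt{10103}\right) 14602 = \frac{2730574}{9} + 29204 i \sqrt{10103}$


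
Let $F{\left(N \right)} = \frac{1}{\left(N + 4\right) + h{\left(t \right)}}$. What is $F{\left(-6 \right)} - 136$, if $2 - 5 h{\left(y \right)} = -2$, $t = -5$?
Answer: $- \frac{821}{6} \approx -136.83$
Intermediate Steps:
$h{\left(y \right)} = \frac{4}{5}$ ($h{\left(y \right)} = \frac{2}{5} - - \frac{2}{5} = \frac{2}{5} + \frac{2}{5} = \frac{4}{5}$)
$F{\left(N \right)} = \frac{1}{\frac{24}{5} + N}$ ($F{\left(N \right)} = \frac{1}{\left(N + 4\right) + \frac{4}{5}} = \frac{1}{\left(4 + N\right) + \frac{4}{5}} = \frac{1}{\frac{24}{5} + N}$)
$F{\left(-6 \right)} - 136 = \frac{5}{24 + 5 \left(-6\right)} - 136 = \frac{5}{24 - 30} - 136 = \frac{5}{-6} - 136 = 5 \left(- \frac{1}{6}\right) - 136 = - \frac{5}{6} - 136 = - \frac{821}{6}$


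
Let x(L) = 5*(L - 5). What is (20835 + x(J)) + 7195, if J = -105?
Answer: 27480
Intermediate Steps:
x(L) = -25 + 5*L (x(L) = 5*(-5 + L) = -25 + 5*L)
(20835 + x(J)) + 7195 = (20835 + (-25 + 5*(-105))) + 7195 = (20835 + (-25 - 525)) + 7195 = (20835 - 550) + 7195 = 20285 + 7195 = 27480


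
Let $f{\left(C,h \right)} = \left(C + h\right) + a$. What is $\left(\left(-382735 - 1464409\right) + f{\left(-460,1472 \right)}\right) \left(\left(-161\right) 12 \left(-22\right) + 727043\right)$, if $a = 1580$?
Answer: $-1419469457944$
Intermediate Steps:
$f{\left(C,h \right)} = 1580 + C + h$ ($f{\left(C,h \right)} = \left(C + h\right) + 1580 = 1580 + C + h$)
$\left(\left(-382735 - 1464409\right) + f{\left(-460,1472 \right)}\right) \left(\left(-161\right) 12 \left(-22\right) + 727043\right) = \left(\left(-382735 - 1464409\right) + \left(1580 - 460 + 1472\right)\right) \left(\left(-161\right) 12 \left(-22\right) + 727043\right) = \left(\left(-382735 - 1464409\right) + 2592\right) \left(\left(-1932\right) \left(-22\right) + 727043\right) = \left(-1847144 + 2592\right) \left(42504 + 727043\right) = \left(-1844552\right) 769547 = -1419469457944$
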